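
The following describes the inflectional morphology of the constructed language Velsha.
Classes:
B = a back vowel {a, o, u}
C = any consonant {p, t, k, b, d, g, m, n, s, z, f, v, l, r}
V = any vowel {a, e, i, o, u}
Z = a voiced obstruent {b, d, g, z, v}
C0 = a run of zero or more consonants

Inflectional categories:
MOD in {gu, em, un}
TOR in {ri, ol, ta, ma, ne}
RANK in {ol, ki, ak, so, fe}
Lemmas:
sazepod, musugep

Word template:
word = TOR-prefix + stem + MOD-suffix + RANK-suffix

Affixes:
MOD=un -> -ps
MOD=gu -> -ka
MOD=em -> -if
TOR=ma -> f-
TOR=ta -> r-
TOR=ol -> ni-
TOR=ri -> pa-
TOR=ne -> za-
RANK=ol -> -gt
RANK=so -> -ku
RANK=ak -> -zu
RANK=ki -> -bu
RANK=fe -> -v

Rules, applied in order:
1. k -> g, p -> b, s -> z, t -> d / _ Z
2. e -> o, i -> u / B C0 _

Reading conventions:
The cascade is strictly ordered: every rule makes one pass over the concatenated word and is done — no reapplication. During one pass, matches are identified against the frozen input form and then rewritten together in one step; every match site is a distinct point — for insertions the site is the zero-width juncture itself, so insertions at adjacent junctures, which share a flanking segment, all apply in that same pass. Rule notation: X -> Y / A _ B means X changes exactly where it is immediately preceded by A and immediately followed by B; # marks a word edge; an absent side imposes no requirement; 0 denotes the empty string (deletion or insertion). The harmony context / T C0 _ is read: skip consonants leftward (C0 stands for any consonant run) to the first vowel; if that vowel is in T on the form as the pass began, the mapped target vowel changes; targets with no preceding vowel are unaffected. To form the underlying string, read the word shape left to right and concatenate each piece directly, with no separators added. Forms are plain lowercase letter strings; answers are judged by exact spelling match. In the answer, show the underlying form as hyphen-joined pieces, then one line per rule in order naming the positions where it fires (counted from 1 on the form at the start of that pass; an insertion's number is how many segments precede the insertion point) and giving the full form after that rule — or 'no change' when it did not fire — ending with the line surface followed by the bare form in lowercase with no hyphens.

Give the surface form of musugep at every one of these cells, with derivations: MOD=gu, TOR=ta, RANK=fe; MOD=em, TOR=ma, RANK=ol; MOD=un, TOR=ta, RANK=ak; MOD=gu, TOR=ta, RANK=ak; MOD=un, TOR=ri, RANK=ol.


cell MOD=gu, TOR=ta, RANK=fe:
underlying: r-musugep-ka-v
1. k -> g, p -> b, s -> z, t -> d / _ Z: no change
2. e -> o, i -> u / B C0 _: fires at position(s) 7: rmusugopkav
surface: rmusugopkav

cell MOD=em, TOR=ma, RANK=ol:
underlying: f-musugep-if-gt
1. k -> g, p -> b, s -> z, t -> d / _ Z: no change
2. e -> o, i -> u / B C0 _: fires at position(s) 7: fmusugopifgt
surface: fmusugopifgt

cell MOD=un, TOR=ta, RANK=ak:
underlying: r-musugep-ps-zu
1. k -> g, p -> b, s -> z, t -> d / _ Z: fires at position(s) 10: rmusugeppzzu
2. e -> o, i -> u / B C0 _: fires at position(s) 7: rmusugoppzzu
surface: rmusugoppzzu

cell MOD=gu, TOR=ta, RANK=ak:
underlying: r-musugep-ka-zu
1. k -> g, p -> b, s -> z, t -> d / _ Z: no change
2. e -> o, i -> u / B C0 _: fires at position(s) 7: rmusugopkazu
surface: rmusugopkazu

cell MOD=un, TOR=ri, RANK=ol:
underlying: pa-musugep-ps-gt
1. k -> g, p -> b, s -> z, t -> d / _ Z: fires at position(s) 11: pamusugeppzgt
2. e -> o, i -> u / B C0 _: fires at position(s) 8: pamusugoppzgt
surface: pamusugoppzgt


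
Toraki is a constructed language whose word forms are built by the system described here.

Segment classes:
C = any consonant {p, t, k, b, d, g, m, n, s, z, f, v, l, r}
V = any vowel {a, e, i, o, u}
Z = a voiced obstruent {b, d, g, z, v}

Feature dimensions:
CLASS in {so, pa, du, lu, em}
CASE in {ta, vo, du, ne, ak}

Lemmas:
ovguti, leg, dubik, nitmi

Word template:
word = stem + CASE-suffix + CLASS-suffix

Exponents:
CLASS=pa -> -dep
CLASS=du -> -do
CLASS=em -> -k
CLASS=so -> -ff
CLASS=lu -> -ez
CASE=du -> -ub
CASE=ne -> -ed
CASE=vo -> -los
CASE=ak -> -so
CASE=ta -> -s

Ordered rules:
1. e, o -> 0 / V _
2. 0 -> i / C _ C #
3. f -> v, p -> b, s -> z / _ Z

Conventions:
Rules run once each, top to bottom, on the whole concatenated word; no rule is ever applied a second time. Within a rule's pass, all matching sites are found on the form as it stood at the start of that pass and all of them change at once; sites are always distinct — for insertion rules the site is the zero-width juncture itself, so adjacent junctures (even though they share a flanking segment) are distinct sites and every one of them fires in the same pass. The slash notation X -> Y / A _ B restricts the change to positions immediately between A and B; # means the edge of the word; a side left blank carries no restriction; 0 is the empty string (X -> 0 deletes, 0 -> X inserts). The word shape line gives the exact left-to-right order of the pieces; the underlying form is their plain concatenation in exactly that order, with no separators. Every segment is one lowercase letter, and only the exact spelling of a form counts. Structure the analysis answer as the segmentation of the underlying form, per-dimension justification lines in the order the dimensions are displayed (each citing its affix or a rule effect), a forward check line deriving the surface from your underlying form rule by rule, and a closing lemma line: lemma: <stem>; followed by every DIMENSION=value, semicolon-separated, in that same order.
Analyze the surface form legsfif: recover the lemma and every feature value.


underlying: leg-s-ff
CLASS=so - signalled by the affix -ff
CASE=ta - signalled by the affix -s
check: legsff -> legsff -> legsfif -> legsfif
lemma: leg; CLASS=so; CASE=ta


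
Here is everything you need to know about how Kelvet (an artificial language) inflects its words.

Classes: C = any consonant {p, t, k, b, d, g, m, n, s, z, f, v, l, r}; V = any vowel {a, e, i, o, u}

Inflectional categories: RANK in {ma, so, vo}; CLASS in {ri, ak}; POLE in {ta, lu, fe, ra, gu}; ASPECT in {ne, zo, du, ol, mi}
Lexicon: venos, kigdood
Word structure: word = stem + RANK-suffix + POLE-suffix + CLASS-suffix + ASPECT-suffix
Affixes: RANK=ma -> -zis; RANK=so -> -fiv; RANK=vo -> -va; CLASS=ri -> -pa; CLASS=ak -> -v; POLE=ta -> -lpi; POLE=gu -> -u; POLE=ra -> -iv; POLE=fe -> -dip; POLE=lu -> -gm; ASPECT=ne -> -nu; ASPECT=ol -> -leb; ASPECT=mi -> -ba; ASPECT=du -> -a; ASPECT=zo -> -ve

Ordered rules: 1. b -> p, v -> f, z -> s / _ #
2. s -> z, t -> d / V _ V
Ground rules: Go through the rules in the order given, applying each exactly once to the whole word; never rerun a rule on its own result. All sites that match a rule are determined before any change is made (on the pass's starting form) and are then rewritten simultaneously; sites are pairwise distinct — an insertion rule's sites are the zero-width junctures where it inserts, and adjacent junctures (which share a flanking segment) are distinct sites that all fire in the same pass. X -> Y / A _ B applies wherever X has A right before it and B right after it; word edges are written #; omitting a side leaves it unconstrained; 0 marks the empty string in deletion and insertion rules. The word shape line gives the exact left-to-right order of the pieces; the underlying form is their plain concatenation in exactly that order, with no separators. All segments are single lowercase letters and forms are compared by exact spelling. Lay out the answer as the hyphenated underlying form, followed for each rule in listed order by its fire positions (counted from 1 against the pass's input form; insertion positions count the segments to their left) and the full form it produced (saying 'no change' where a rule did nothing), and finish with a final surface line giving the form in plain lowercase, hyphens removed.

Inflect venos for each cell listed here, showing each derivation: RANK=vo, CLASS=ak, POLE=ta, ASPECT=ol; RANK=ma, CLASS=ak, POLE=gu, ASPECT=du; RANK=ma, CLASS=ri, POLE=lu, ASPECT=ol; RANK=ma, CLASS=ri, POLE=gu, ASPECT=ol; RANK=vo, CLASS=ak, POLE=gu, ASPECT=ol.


cell RANK=vo, CLASS=ak, POLE=ta, ASPECT=ol:
underlying: venos-va-lpi-v-leb
1. b -> p, v -> f, z -> s / _ #: fires at position(s) 14: venosvalpivlep
2. s -> z, t -> d / V _ V: no change
surface: venosvalpivlep

cell RANK=ma, CLASS=ak, POLE=gu, ASPECT=du:
underlying: venos-zis-u-v-a
1. b -> p, v -> f, z -> s / _ #: no change
2. s -> z, t -> d / V _ V: fires at position(s) 8: venoszizuva
surface: venoszizuva

cell RANK=ma, CLASS=ri, POLE=lu, ASPECT=ol:
underlying: venos-zis-gm-pa-leb
1. b -> p, v -> f, z -> s / _ #: fires at position(s) 15: venoszisgmpalep
2. s -> z, t -> d / V _ V: no change
surface: venoszisgmpalep

cell RANK=ma, CLASS=ri, POLE=gu, ASPECT=ol:
underlying: venos-zis-u-pa-leb
1. b -> p, v -> f, z -> s / _ #: fires at position(s) 14: venoszisupalep
2. s -> z, t -> d / V _ V: fires at position(s) 8: venoszizupalep
surface: venoszizupalep

cell RANK=vo, CLASS=ak, POLE=gu, ASPECT=ol:
underlying: venos-va-u-v-leb
1. b -> p, v -> f, z -> s / _ #: fires at position(s) 12: venosvauvlep
2. s -> z, t -> d / V _ V: no change
surface: venosvauvlep


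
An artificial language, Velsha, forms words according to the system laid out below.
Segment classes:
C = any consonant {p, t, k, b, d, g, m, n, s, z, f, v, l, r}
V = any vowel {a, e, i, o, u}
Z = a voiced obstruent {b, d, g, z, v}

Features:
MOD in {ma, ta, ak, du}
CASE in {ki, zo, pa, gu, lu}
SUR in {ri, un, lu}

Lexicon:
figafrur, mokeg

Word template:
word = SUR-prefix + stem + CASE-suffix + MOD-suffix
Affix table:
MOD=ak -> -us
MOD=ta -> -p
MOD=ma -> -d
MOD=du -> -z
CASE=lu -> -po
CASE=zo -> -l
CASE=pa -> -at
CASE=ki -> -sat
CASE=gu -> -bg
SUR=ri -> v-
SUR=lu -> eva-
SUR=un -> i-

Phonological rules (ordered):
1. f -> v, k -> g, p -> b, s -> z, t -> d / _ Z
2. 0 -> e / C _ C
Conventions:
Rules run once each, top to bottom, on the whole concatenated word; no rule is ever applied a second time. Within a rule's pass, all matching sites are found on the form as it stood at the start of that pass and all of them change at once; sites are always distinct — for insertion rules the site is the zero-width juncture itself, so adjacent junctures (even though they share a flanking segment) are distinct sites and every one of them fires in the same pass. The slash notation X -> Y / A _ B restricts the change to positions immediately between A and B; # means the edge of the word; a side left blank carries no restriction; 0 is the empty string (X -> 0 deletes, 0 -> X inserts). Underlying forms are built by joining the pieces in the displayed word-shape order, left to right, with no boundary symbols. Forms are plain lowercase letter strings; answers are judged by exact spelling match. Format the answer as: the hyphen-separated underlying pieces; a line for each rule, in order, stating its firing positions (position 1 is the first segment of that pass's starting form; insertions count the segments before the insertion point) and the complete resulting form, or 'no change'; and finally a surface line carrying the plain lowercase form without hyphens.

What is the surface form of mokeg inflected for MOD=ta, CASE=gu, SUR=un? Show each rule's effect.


underlying: i-mokeg-bg-p
1. f -> v, k -> g, p -> b, s -> z, t -> d / _ Z: no change
2. 0 -> e / C _ C: inserts after position(s) 6, 7, 8: imokegebegep
surface: imokegebegep


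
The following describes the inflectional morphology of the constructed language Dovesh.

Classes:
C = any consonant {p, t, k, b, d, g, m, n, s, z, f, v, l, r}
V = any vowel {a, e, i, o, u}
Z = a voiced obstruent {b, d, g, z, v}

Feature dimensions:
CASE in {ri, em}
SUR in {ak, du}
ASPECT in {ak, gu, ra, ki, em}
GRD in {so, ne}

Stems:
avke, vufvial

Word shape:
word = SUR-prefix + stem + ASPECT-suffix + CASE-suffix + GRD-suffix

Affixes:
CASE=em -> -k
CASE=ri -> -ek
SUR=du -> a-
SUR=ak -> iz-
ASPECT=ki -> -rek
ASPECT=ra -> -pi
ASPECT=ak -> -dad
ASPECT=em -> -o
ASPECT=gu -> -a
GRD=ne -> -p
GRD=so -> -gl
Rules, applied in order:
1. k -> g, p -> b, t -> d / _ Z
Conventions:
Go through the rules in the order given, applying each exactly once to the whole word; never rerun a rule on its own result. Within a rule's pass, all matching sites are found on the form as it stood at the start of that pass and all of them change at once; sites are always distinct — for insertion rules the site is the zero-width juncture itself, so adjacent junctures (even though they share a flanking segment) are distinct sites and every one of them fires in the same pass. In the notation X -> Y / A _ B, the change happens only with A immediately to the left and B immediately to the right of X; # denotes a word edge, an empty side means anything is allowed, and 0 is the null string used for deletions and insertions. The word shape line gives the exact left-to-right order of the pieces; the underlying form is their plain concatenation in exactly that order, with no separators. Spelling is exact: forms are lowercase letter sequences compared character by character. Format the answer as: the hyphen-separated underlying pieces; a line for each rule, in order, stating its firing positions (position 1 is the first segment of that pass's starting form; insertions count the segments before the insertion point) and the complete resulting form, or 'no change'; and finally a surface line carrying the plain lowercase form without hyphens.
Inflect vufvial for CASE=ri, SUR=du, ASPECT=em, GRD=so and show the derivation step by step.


underlying: a-vufvial-o-ek-gl
1. k -> g, p -> b, t -> d / _ Z: fires at position(s) 11: avufvialoeggl
surface: avufvialoeggl


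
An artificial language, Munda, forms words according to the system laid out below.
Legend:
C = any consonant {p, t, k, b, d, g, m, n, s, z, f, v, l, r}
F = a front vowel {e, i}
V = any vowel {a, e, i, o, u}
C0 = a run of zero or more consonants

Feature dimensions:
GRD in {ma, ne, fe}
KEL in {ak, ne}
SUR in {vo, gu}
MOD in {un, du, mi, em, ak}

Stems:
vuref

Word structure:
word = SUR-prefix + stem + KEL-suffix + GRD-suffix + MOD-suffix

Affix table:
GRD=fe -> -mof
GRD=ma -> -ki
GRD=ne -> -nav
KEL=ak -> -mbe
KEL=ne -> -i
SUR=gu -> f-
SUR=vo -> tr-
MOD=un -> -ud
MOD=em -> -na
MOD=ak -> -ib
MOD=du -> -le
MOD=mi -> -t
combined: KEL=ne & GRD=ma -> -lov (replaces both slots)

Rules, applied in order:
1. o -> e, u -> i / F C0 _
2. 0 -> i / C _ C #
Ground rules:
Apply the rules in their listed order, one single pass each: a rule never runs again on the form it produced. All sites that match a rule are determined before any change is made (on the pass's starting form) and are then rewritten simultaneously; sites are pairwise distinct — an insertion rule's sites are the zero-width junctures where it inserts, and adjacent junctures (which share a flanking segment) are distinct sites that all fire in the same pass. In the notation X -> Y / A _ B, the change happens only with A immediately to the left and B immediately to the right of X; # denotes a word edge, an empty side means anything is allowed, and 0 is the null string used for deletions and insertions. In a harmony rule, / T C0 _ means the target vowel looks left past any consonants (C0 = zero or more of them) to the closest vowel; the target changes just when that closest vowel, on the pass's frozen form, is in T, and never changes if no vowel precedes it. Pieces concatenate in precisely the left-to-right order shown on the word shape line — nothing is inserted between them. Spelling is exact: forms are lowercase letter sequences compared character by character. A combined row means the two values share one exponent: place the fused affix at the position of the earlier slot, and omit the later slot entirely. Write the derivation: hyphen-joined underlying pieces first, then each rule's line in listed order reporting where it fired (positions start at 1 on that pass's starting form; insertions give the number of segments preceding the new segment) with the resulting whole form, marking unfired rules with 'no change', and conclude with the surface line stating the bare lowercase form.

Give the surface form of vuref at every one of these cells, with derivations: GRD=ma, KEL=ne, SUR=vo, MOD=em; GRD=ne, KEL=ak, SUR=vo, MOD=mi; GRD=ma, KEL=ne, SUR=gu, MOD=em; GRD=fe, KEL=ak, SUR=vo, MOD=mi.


cell GRD=ma, KEL=ne, SUR=vo, MOD=em:
underlying: tr-vuref-lov-na
1. o -> e, u -> i / F C0 _: fires at position(s) 9: trvureflevna
2. 0 -> i / C _ C #: no change
surface: trvureflevna

cell GRD=ne, KEL=ak, SUR=vo, MOD=mi:
underlying: tr-vuref-mbe-nav-t
1. o -> e, u -> i / F C0 _: no change
2. 0 -> i / C _ C #: inserts after position(s) 13: trvurefmbenavit
surface: trvurefmbenavit

cell GRD=ma, KEL=ne, SUR=gu, MOD=em:
underlying: f-vuref-lov-na
1. o -> e, u -> i / F C0 _: fires at position(s) 8: fvureflevna
2. 0 -> i / C _ C #: no change
surface: fvureflevna

cell GRD=fe, KEL=ak, SUR=vo, MOD=mi:
underlying: tr-vuref-mbe-mof-t
1. o -> e, u -> i / F C0 _: fires at position(s) 12: trvurefmbemeft
2. 0 -> i / C _ C #: inserts after position(s) 13: trvurefmbemefit
surface: trvurefmbemefit


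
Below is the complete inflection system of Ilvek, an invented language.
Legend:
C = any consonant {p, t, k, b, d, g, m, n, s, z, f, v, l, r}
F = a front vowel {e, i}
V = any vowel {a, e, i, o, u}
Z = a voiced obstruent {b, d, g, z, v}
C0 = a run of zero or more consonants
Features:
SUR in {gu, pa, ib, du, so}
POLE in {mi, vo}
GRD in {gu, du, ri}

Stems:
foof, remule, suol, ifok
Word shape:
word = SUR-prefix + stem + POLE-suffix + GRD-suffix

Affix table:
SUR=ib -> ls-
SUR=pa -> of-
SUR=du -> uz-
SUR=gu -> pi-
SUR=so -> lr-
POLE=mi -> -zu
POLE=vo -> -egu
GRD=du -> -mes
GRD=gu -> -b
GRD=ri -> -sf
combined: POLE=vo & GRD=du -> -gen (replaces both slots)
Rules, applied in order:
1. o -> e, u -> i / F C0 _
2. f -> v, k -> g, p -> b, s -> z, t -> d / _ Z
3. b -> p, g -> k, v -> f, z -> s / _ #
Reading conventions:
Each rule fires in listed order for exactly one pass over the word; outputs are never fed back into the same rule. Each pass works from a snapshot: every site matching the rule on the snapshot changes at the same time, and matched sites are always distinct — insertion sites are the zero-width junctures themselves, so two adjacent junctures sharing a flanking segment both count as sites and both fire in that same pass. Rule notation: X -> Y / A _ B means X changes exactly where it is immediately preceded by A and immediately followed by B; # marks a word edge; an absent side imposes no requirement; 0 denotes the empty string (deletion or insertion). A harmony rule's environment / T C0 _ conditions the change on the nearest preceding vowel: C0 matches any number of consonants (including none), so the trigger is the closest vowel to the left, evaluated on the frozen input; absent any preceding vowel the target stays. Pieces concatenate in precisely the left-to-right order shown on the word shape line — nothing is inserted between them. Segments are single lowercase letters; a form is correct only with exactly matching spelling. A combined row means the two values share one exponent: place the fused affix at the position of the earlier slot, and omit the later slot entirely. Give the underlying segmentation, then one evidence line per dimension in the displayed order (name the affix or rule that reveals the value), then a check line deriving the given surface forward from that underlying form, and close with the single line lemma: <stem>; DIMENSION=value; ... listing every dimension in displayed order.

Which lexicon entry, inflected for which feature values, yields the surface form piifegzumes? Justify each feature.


underlying: pi-ifok-zu-mes
SUR=gu - signalled by the affix pi-
POLE=mi - signalled by the affix -zu
GRD=du - signalled by the affix -mes
check: piifokzumes -> piifekzumes -> piifegzumes -> piifegzumes
lemma: ifok; SUR=gu; POLE=mi; GRD=du


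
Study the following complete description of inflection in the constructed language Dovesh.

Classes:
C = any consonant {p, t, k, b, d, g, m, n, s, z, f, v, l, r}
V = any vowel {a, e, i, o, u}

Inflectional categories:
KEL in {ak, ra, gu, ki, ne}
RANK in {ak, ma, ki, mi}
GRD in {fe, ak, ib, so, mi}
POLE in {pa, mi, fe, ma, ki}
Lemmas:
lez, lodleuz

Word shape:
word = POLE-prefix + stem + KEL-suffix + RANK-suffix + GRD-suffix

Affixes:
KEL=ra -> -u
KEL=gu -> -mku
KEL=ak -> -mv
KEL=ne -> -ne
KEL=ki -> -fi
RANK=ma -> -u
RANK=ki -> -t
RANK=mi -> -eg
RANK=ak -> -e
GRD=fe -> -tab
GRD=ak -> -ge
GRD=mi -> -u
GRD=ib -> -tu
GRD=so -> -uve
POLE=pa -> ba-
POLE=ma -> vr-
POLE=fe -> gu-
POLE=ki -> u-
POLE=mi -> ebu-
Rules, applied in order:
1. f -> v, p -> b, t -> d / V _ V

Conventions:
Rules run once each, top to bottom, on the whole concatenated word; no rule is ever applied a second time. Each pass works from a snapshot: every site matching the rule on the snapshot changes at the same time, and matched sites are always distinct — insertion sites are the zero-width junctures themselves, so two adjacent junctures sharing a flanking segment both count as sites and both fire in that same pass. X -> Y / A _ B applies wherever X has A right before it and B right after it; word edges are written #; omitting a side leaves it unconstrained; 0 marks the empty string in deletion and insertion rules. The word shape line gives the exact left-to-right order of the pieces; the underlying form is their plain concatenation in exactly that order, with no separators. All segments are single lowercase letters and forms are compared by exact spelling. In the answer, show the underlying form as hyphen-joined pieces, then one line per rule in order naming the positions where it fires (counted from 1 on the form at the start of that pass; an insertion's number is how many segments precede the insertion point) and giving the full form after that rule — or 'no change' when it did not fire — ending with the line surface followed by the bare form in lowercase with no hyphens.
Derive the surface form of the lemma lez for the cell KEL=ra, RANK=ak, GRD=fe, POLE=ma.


underlying: vr-lez-u-e-tab
1. f -> v, p -> b, t -> d / V _ V: fires at position(s) 8: vrlezuedab
surface: vrlezuedab


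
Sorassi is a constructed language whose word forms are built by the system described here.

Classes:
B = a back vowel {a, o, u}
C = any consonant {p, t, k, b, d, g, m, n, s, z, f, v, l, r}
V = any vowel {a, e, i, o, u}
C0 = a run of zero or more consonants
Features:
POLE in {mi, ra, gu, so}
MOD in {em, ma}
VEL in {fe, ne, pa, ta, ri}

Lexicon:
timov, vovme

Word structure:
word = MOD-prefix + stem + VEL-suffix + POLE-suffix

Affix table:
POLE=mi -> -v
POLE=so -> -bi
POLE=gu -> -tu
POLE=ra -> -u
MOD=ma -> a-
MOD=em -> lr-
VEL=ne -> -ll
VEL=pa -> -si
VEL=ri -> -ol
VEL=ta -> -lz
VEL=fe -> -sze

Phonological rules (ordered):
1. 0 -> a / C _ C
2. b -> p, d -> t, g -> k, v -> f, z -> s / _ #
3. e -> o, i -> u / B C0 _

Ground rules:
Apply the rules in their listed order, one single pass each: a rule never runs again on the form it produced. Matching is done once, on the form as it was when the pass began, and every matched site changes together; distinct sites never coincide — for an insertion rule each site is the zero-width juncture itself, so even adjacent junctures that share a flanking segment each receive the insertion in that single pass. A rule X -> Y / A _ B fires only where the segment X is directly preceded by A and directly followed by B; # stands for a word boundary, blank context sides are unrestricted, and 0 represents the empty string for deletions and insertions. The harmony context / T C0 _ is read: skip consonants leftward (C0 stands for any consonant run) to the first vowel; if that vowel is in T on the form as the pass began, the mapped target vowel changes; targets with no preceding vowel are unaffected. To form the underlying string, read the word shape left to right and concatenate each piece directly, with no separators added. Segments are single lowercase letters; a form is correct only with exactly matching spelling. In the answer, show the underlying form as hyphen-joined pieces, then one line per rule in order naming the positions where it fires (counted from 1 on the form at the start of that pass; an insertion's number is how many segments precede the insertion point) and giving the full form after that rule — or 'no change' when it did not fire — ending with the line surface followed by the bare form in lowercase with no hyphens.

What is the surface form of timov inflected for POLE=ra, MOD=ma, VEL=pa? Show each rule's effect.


underlying: a-timov-si-u
1. 0 -> a / C _ C: inserts after position(s) 6: atimovasiu
2. b -> p, d -> t, g -> k, v -> f, z -> s / _ #: no change
3. e -> o, i -> u / B C0 _: fires at position(s) 3, 9: atumovasuu
surface: atumovasuu


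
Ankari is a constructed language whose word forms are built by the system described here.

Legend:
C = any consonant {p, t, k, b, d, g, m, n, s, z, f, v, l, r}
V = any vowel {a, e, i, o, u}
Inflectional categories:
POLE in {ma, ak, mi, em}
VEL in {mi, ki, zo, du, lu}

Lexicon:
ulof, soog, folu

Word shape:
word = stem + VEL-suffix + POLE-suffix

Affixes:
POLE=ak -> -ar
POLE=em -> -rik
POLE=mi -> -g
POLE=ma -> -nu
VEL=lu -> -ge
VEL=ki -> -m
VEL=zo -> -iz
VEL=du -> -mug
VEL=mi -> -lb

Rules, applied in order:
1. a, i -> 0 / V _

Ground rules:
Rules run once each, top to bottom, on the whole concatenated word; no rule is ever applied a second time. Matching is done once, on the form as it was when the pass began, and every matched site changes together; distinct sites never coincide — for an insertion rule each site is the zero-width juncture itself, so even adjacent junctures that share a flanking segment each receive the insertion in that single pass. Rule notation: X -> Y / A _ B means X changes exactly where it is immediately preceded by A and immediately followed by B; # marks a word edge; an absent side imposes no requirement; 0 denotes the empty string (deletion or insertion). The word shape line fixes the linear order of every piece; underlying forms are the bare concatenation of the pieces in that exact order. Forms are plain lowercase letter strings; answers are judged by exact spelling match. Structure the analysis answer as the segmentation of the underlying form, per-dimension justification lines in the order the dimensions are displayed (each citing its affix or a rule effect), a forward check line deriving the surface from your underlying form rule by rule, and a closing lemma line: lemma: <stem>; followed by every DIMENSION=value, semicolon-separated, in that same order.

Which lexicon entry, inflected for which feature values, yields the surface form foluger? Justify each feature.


underlying: folu-ge-ar
POLE=ak - signalled by the affix -ar
VEL=lu - signalled by the affix -ge
check: folugear -> foluger
lemma: folu; POLE=ak; VEL=lu


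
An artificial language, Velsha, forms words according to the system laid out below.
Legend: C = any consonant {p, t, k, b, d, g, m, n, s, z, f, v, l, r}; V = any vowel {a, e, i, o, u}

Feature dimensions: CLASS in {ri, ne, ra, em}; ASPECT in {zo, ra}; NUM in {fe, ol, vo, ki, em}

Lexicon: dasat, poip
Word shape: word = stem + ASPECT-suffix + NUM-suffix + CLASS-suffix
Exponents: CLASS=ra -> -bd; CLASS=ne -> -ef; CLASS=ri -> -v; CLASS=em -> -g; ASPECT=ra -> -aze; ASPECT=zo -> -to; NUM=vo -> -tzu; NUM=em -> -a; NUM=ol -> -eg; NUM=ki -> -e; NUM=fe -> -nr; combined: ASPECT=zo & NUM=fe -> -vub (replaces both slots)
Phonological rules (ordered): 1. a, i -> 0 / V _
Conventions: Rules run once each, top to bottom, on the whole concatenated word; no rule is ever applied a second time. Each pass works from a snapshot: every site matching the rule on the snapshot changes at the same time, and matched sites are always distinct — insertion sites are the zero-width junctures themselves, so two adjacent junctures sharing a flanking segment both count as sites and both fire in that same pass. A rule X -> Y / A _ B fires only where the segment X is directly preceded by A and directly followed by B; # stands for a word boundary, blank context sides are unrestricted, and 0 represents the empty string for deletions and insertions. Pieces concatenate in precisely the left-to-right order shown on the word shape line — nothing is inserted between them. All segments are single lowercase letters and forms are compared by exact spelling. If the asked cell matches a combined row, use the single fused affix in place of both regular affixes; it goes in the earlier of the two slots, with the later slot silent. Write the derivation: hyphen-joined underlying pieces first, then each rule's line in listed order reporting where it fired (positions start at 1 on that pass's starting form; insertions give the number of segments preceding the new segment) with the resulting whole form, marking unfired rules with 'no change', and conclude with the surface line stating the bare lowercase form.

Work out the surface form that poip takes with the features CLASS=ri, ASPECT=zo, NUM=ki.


underlying: poip-to-e-v
1. a, i -> 0 / V _: fires at position(s) 3: poptoev
surface: poptoev


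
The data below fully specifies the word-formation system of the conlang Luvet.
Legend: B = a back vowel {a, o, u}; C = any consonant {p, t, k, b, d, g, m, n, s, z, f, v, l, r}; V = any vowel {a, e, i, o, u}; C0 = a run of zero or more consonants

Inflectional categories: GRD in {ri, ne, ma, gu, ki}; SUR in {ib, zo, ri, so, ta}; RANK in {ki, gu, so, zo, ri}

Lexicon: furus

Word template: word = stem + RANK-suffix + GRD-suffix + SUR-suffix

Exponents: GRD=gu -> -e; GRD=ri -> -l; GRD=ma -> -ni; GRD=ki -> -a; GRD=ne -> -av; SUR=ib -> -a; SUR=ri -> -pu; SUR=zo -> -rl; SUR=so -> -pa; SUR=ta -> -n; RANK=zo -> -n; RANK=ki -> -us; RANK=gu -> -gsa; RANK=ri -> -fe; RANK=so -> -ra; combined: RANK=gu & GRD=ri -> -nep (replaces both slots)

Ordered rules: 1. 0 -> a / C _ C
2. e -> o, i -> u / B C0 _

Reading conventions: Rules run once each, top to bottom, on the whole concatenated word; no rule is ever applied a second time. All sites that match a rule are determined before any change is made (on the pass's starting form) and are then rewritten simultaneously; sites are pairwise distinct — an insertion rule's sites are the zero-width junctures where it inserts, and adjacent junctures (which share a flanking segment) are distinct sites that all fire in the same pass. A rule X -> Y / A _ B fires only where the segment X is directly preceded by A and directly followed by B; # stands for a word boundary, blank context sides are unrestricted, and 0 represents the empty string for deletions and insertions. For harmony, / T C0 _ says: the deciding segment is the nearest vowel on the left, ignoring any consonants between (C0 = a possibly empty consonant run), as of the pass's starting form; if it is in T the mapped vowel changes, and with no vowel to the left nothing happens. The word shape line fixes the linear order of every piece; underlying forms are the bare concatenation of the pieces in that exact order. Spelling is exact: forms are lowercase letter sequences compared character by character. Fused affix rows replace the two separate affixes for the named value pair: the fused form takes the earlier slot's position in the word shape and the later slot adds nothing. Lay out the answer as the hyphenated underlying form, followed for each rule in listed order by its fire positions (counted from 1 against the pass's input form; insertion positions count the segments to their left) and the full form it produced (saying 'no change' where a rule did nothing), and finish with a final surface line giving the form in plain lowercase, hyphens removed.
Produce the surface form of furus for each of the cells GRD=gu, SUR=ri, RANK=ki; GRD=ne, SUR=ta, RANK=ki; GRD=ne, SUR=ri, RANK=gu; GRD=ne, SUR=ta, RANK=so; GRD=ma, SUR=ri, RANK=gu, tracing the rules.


cell GRD=gu, SUR=ri, RANK=ki:
underlying: furus-us-e-pu
1. 0 -> a / C _ C: no change
2. e -> o, i -> u / B C0 _: fires at position(s) 8: furususopu
surface: furususopu

cell GRD=ne, SUR=ta, RANK=ki:
underlying: furus-us-av-n
1. 0 -> a / C _ C: inserts after position(s) 9: furususavan
2. e -> o, i -> u / B C0 _: no change
surface: furususavan

cell GRD=ne, SUR=ri, RANK=gu:
underlying: furus-gsa-av-pu
1. 0 -> a / C _ C: inserts after position(s) 5, 6, 10: furusagasaavapu
2. e -> o, i -> u / B C0 _: no change
surface: furusagasaavapu

cell GRD=ne, SUR=ta, RANK=so:
underlying: furus-ra-av-n
1. 0 -> a / C _ C: inserts after position(s) 5, 9: furusaraavan
2. e -> o, i -> u / B C0 _: no change
surface: furusaraavan

cell GRD=ma, SUR=ri, RANK=gu:
underlying: furus-gsa-ni-pu
1. 0 -> a / C _ C: inserts after position(s) 5, 6: furusagasanipu
2. e -> o, i -> u / B C0 _: fires at position(s) 12: furusagasanupu
surface: furusagasanupu


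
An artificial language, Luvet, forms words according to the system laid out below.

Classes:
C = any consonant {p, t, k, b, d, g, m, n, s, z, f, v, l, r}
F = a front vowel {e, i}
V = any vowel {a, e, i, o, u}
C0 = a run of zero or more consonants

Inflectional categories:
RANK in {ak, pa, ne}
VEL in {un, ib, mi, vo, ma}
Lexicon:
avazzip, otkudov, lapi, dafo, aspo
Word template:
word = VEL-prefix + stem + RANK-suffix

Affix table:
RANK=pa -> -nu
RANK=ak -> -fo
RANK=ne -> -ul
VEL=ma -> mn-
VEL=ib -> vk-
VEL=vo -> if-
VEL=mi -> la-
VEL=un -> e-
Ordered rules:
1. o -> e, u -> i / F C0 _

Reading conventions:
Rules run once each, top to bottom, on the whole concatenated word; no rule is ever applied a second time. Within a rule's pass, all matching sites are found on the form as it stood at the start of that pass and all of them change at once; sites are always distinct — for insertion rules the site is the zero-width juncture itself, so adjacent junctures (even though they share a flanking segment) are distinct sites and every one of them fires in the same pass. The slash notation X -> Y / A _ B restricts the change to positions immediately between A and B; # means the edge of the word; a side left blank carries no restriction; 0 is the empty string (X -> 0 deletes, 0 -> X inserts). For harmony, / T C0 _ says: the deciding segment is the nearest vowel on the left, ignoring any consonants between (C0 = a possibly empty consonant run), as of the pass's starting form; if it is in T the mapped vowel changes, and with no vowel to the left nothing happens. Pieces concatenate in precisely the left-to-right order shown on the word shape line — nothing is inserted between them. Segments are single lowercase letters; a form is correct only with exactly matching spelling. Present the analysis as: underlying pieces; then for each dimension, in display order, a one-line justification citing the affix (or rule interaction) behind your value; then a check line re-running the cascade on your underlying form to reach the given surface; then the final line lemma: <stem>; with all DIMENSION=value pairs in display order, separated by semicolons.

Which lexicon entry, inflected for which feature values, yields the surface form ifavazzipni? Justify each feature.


underlying: if-avazzip-nu
RANK=pa - signalled by the affix -nu
VEL=vo - signalled by the affix if-
check: ifavazzipnu -> ifavazzipni
lemma: avazzip; RANK=pa; VEL=vo


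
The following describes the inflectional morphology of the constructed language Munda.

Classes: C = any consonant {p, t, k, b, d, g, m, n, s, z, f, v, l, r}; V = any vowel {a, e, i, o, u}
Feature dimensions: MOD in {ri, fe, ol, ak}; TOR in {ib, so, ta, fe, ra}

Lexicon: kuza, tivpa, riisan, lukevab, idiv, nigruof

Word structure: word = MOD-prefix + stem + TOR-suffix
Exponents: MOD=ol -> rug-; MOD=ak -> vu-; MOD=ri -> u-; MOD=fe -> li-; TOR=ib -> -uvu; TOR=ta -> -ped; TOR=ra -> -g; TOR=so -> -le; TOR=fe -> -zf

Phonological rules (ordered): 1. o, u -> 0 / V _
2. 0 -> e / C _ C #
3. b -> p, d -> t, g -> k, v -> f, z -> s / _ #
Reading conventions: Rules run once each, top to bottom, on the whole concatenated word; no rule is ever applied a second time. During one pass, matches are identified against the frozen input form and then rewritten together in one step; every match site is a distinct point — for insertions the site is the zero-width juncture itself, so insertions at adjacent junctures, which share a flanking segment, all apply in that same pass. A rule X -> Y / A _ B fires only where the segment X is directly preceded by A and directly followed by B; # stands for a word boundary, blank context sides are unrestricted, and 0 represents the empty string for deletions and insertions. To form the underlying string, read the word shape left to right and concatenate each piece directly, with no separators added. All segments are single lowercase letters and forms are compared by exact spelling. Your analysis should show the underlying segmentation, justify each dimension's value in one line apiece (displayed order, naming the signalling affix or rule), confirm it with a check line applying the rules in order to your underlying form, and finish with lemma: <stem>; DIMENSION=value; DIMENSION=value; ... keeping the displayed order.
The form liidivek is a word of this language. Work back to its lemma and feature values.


underlying: li-idiv-g
MOD=fe - signalled by the affix li-
TOR=ra - signalled by the affix -g
check: liidivg -> liidivg -> liidiveg -> liidivek
lemma: idiv; MOD=fe; TOR=ra


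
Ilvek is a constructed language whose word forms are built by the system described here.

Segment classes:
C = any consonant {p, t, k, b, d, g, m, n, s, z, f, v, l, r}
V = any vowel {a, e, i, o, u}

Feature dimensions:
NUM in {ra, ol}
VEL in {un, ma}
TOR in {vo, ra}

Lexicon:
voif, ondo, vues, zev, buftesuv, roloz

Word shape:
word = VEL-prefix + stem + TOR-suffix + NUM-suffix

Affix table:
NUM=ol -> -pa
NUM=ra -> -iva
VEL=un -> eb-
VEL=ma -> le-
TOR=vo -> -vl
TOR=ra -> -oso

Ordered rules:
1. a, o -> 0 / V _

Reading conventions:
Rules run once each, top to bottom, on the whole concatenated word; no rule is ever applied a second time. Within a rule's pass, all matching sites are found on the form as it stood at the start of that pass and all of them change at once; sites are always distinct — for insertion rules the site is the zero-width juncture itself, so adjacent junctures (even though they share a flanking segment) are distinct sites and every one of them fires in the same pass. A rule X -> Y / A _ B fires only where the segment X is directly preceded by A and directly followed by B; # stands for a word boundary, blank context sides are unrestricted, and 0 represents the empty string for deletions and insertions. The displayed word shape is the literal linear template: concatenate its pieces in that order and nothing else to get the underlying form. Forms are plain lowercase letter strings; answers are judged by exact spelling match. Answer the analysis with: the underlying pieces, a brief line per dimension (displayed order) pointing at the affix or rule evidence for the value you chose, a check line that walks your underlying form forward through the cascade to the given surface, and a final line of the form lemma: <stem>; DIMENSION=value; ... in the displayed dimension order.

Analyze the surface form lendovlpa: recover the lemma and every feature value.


underlying: le-ondo-vl-pa
NUM=ol - signalled by the affix -pa
VEL=ma - signalled by the affix le-
TOR=vo - signalled by the affix -vl
check: leondovlpa -> lendovlpa
lemma: ondo; NUM=ol; VEL=ma; TOR=vo


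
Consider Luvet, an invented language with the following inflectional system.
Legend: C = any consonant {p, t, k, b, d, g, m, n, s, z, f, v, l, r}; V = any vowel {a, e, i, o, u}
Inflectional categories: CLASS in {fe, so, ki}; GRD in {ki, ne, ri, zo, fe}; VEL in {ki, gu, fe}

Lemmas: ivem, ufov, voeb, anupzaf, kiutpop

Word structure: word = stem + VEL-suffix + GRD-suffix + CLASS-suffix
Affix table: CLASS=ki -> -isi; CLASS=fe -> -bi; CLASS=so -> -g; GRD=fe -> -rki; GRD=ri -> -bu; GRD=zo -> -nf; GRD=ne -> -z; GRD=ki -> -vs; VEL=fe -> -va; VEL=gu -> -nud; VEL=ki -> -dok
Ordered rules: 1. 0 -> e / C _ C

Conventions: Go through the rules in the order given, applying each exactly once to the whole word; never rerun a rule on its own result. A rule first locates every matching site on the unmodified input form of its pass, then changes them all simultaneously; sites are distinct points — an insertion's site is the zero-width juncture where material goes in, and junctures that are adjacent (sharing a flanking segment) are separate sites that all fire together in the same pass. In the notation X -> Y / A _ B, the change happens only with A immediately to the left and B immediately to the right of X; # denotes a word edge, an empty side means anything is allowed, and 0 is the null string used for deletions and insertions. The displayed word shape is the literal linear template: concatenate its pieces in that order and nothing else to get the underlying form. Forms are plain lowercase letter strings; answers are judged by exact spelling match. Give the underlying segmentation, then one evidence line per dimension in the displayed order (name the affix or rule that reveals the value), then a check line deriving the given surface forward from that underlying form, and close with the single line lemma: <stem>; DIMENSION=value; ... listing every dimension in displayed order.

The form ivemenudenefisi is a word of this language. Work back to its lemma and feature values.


underlying: ivem-nud-nf-isi
CLASS=ki - signalled by the affix -isi
GRD=zo - signalled by the affix -nf
VEL=gu - signalled by the affix -nud
check: ivemnudnfisi -> ivemenudenefisi
lemma: ivem; CLASS=ki; GRD=zo; VEL=gu
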